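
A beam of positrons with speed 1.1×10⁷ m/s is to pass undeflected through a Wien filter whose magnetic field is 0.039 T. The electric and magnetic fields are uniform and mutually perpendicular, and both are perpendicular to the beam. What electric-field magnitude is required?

E = 4.3×10⁵ V/m

For straight-line motion qE = qvB, so E = vB.
E = 1.1×10⁷ × 0.039 = 4.3×10⁵ V/m.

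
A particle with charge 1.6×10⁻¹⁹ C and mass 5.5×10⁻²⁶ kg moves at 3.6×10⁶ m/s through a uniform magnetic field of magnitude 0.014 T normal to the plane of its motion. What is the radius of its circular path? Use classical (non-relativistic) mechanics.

The magnetic force provides the centripetal force: |q|vB = mv²/r.
r = mv/(|q|B) = (5.5×10⁻²⁶)(3.6×10⁶)/((1.6×10⁻¹⁹)(0.014)) ≈ 88 m.

r ≈ 88 m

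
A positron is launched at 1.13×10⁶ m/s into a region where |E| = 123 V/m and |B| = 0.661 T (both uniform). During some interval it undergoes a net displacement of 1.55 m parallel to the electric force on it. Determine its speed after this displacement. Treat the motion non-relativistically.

v_f ≈ 8.27×10⁶ m/s

B does no work; ΔKE = |q|E d.
½mv_f² = ½mv₀² + |q|Ed = ½(9.109×10⁻³¹)(1.13×10⁶)² + (1.602×10⁻¹⁹)(123)(1.55) ≈ 5.816×10⁻¹⁹ J + 3.054×10⁻¹⁷ J ≈ 3.112×10⁻¹⁷ J.
v_f = √(2·3.112×10⁻¹⁷/9.109×10⁻³¹) ≈ 8.27×10⁶ m/s.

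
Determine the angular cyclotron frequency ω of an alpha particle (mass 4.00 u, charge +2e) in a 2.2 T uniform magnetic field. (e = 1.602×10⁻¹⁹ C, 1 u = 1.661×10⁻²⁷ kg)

ω = |q|B/m.
ω = (3.204×10⁻¹⁹)(2.2)/6.644×10⁻²⁷ ≈ 1.1×10⁸ rad/s.

ω ≈ 1.1×10⁸ rad/s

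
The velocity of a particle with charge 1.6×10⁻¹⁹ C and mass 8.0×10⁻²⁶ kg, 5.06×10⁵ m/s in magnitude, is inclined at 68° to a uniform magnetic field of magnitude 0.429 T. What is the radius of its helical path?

r ≈ 0.547 m

v⊥ = v sinθ = 5.06×10⁵·sin68° ≈ 4.692×10⁵ m/s.
r = m v⊥/(|q|B) = (8.0×10⁻²⁶)(4.692×10⁵)/((1.6×10⁻¹⁹)(0.429)) ≈ 0.547 m.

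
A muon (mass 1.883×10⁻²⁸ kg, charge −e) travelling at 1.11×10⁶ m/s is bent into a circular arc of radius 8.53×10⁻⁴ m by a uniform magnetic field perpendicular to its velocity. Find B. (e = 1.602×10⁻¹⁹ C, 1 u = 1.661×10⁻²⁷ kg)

From |q|vB = mv²/r, B = mv/(|q|r).
B = (1.883×10⁻²⁸)(1.11×10⁶)/((1.602×10⁻¹⁹)(8.53×10⁻⁴)) ≈ 1.53 T.

B ≈ 1.53 T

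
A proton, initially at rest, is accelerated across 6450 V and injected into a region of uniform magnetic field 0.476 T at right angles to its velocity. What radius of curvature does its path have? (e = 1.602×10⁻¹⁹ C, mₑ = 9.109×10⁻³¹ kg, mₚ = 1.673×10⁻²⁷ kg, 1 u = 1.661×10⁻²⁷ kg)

Acceleration: |q|V = ½mv² ⇒ v = √(2|q|V/m) = √(2·1.602×10⁻¹⁹·6450/1.673×10⁻²⁷) ≈ 1.111×10⁶ m/s.
In the field: r = mv/(|q|B) = (1.673×10⁻²⁷)(1.111×10⁶)/((1.602×10⁻¹⁹)(0.476)) ≈ 0.0244 m.

r ≈ 0.0244 m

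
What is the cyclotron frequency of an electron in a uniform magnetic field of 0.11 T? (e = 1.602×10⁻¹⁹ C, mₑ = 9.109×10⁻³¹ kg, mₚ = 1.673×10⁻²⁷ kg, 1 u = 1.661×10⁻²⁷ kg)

f ≈ 3.1×10⁹ Hz

f = |q|B/(2πm).
f = (1.602×10⁻¹⁹)(0.11)/(2π·9.109×10⁻³¹) ≈ 3.1×10⁹ Hz.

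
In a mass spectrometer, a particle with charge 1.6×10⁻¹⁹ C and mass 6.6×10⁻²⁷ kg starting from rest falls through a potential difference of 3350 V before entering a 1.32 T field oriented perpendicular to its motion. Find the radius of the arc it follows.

Acceleration: |q|V = ½mv² ⇒ v = √(2|q|V/m) = √(2·1.6×10⁻¹⁹·3350/6.6×10⁻²⁷) ≈ 4.030×10⁵ m/s.
In the field: r = mv/(|q|B) = (6.6×10⁻²⁷)(4.030×10⁵)/((1.6×10⁻¹⁹)(1.32)) ≈ 0.0126 m.

r ≈ 0.0126 m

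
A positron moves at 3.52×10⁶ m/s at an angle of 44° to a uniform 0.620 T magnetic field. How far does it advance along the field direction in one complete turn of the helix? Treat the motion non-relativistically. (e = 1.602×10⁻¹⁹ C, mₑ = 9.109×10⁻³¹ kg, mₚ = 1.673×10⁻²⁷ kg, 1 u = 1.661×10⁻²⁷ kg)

p ≈ 1.46×10⁻⁴ m

v∥ = v cosθ = 3.52×10⁶·cos44° ≈ 2.532×10⁶ m/s.
T = 2πm/(|q|B) = 2π(9.109×10⁻³¹)/((1.602×10⁻¹⁹)(0.620)) ≈ 5.762×10⁻¹¹ s.
pitch = v∥ T = (2.532×10⁶)(5.762×10⁻¹¹) ≈ 1.46×10⁻⁴ m.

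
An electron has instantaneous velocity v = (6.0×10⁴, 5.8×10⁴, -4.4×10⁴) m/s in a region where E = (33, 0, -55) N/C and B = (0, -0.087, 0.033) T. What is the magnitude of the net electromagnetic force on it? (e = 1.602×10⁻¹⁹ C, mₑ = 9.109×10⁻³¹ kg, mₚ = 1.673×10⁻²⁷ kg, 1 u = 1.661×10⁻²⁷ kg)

|F| ≈ 9.52×10⁻¹⁶ N

v×B = (-1910, -1980, -5220) N/C.
E + v×B = (-1880, -1980, -5280) N/C.
F = q(E + v×B) = (−1.602×10⁻¹⁹ C)·(-1880, -1980, -5280) = (3.01×10⁻¹⁶, 3.17×10⁻¹⁶, 8.45×10⁻¹⁶) N.
|F| = 9.52×10⁻¹⁶ N.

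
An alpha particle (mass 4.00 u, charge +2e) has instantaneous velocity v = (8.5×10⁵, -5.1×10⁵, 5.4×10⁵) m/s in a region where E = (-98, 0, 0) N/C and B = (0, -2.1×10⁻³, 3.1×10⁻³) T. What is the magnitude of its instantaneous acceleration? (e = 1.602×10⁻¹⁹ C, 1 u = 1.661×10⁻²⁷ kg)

|a| ≈ 1.56×10¹¹ m/s²

v×B = (-447, -2640, -1780) N/C.
E + v×B = (-545, -2640, -1780) N/C.
F = q(E + v×B) = (3.204×10⁻¹⁹ C)·(-545, -2640, -1780) = (-1.75×10⁻¹⁶, -8.44×10⁻¹⁶, -5.72×10⁻¹⁶) N.
|a| = |F|/m = 1.035×10⁻¹⁵/6.644×10⁻²⁷ ≈ 1.56×10¹¹ m/s².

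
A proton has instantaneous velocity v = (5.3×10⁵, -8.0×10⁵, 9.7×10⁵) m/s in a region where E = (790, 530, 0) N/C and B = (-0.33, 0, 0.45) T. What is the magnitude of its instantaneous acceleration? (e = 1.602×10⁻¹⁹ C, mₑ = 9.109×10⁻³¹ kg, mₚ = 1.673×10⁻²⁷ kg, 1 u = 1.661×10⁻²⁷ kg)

|a| ≈ 6.84×10¹³ m/s²

v×B = (-3.60×10⁵, -5.59×10⁵, -2.64×10⁵) N/C.
E + v×B = (-3.59×10⁵, -5.58×10⁵, -2.64×10⁵) N/C.
F = q(E + v×B) = (1.602×10⁻¹⁹ C)·(-3.59×10⁵, -5.58×10⁵, -2.64×10⁵) = (-5.75×10⁻¹⁴, -8.94×10⁻¹⁴, -4.23×10⁻¹⁴) N.
|a| = |F|/m = 1.144×10⁻¹³/1.673×10⁻²⁷ ≈ 6.84×10¹³ m/s².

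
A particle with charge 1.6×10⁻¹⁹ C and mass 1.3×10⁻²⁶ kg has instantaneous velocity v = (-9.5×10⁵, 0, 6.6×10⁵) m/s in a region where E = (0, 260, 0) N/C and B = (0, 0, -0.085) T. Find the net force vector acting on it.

v×B = (0, -8.08×10⁴, 0) N/C.
E + v×B = (0, -8.05×10⁴, 0) N/C.
F = q(E + v×B) = (1.6×10⁻¹⁹ C)·(0, -8.05×10⁴, 0) = (0, -1.29×10⁻¹⁴, 0) N.

F ≈ (0, -1.29×10⁻¹⁴, 0) N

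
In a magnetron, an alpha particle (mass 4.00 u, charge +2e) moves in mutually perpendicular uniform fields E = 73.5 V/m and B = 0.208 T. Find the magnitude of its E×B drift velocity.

In crossed fields the guiding centre drifts at v_d = |E×B|/B² = E/B, independent of charge and mass.
v_d = 73.5/0.208 = 353 m/s.

v_d ≈ 353 m/s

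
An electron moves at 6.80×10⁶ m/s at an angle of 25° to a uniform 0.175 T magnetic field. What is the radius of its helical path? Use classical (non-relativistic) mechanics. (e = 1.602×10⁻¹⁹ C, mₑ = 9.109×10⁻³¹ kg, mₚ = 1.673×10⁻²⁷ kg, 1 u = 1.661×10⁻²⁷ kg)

v⊥ = v sinθ = 6.80×10⁶·sin25° ≈ 2.874×10⁶ m/s.
r = m v⊥/(|q|B) = (9.109×10⁻³¹)(2.874×10⁶)/((1.602×10⁻¹⁹)(0.175)) ≈ 9.34×10⁻⁵ m.

r ≈ 9.34×10⁻⁵ m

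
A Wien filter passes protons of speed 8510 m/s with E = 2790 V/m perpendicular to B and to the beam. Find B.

B = 0.328 T

Balance of forces in the selector: qE = qvB ⇒ B = E/v.
B = 2790/8510 = 0.328 T.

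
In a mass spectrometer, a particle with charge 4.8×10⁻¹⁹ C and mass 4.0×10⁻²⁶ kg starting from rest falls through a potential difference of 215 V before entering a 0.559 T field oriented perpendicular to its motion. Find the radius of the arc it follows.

Acceleration: |q|V = ½mv² ⇒ v = √(2|q|V/m) = √(2·4.8×10⁻¹⁹·215/4.0×10⁻²⁶) ≈ 7.183×10⁴ m/s.
In the field: r = mv/(|q|B) = (4.0×10⁻²⁶)(7.183×10⁴)/((4.8×10⁻¹⁹)(0.559)) ≈ 0.0107 m.

r ≈ 0.0107 m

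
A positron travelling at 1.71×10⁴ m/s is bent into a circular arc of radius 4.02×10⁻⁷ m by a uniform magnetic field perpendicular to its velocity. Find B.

From |q|vB = mv²/r, B = mv/(|q|r).
B = (9.109×10⁻³¹)(1.71×10⁴)/((1.602×10⁻¹⁹)(4.02×10⁻⁷)) ≈ 0.242 T.

B ≈ 0.242 T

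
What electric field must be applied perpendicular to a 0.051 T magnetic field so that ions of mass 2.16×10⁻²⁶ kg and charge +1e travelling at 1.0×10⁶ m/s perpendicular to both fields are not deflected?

For straight-line motion qE = qvB, so E = vB.
E = 1.0×10⁶ × 0.051 = 5.1×10⁴ V/m.

E = 5.1×10⁴ V/m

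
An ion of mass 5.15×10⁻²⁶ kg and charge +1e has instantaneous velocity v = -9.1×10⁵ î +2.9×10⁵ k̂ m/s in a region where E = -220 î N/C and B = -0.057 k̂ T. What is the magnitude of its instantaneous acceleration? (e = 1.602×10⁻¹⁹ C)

|a| ≈ 1.61×10¹¹ m/s²

v×B = (0, -5.19×10⁴, 0) N/C.
E + v×B = (-220, -5.19×10⁴, 0) N/C.
F = q(E + v×B) = (1.602×10⁻¹⁹ C)·(-220, -5.19×10⁴, 0) = (-3.52×10⁻¹⁷, -8.31×10⁻¹⁵, 0) N.
|a| = |F|/m = 8.310×10⁻¹⁵/5.15×10⁻²⁶ ≈ 1.61×10¹¹ m/s².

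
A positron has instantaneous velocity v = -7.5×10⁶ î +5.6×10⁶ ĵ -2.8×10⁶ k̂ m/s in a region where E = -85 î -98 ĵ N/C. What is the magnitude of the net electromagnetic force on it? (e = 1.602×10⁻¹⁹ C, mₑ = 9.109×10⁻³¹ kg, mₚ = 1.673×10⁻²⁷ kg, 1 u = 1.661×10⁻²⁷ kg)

Only an electric field acts, so F = qE = (1.602×10⁻¹⁹ C)·(-85.0, -98.0, 0) = (-1.36×10⁻¹⁷, -1.57×10⁻¹⁷, 0) N.
|F| = 2.08×10⁻¹⁷ N.

|F| ≈ 2.08×10⁻¹⁷ N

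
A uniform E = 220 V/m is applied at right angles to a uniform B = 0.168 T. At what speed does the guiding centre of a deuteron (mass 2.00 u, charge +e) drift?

The steady drift has the magnetic force balancing the electric force, so v_d = E/B.
v_d = 220/0.168 = 1310 m/s.

v_d ≈ 1310 m/s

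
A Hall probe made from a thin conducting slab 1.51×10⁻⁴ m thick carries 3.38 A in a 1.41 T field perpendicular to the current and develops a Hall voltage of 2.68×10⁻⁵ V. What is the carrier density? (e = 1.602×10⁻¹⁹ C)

From V_H = IB/(n e t), n = IB/(V_H e t).
n = (3.38)(1.41)/((2.68×10⁻⁵)(1.602×10⁻¹⁹)(1.51×10⁻⁴)) ≈ 7.35×10²⁷ m⁻³.

n ≈ 7.35×10²⁷ m⁻³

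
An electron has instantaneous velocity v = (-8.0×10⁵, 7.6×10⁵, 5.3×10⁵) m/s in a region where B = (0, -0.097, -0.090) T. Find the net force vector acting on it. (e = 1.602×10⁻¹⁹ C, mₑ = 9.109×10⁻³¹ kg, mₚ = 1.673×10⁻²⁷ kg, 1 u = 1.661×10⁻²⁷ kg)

F ≈ (2.72×10⁻¹⁵, 1.15×10⁻¹⁴, -1.24×10⁻¹⁴) N

v×B = (-1.70×10⁴, -7.20×10⁴, 7.76×10⁴) N/C.
F = q v×B = (−1.602×10⁻¹⁹ C)·(-1.70×10⁴, -7.20×10⁴, 7.76×10⁴) = (2.72×10⁻¹⁵, 1.15×10⁻¹⁴, -1.24×10⁻¹⁴) N.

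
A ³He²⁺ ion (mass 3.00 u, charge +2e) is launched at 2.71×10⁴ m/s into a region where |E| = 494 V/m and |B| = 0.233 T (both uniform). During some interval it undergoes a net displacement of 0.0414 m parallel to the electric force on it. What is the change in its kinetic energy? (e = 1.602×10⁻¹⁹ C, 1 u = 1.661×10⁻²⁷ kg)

ΔKE ≈ 6.55×10⁻¹⁸ J

The magnetic force is always ⟂ v and does no work; only the electric force changes KE.
ΔKE = F_E · d = |q|E d = (3.204×10⁻¹⁹)(494)(0.0414) ≈ 6.55×10⁻¹⁸ J.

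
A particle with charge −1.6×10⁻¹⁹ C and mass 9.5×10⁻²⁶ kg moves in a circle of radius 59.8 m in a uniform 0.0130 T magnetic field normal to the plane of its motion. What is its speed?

v ≈ 1.31×10⁶ m/s

From |q|vB = mv²/r, v = |q|Br/m.
v = (1.6×10⁻¹⁹)(0.0130)(59.8)/9.5×10⁻²⁶ ≈ 1.31×10⁶ m/s.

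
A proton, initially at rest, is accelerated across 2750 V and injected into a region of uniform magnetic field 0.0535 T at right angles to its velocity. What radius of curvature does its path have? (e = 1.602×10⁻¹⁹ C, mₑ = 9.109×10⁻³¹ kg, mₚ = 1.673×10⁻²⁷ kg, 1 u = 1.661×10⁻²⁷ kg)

r ≈ 0.142 m

Acceleration: |q|V = ½mv² ⇒ v = √(2|q|V/m) = √(2·1.602×10⁻¹⁹·2750/1.673×10⁻²⁷) ≈ 7.257×10⁵ m/s.
In the field: r = mv/(|q|B) = (1.673×10⁻²⁷)(7.257×10⁵)/((1.602×10⁻¹⁹)(0.0535)) ≈ 0.142 m.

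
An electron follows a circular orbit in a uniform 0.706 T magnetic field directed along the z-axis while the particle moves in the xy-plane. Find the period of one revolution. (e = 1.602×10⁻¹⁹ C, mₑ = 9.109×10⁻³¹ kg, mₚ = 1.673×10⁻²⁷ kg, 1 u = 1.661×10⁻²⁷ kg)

The cyclotron period depends only on m, q, B: T = 2πm/(|q|B).
T = 2π(9.109×10⁻³¹)/((1.602×10⁻¹⁹)(0.706)) ≈ 5.06×10⁻¹¹ s.

T ≈ 5.06×10⁻¹¹ s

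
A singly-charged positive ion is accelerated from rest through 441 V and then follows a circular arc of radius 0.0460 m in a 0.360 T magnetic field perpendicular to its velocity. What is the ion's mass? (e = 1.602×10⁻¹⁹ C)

Combine |q|V = ½mv² and r = mv/(|q|B): eliminate v to get m = qB²r²/(2V).
m = (1.602×10⁻¹⁹)(0.360)²(0.0460)²/(2·441) ≈ 4.98×10⁻²⁶ kg.

m ≈ 4.98×10⁻²⁶ kg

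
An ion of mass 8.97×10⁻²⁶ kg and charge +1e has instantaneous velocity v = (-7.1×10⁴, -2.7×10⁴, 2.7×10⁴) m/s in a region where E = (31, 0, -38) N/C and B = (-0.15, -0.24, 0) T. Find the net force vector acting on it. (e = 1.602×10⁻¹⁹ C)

F ≈ (1.04×10⁻¹⁵, -6.49×10⁻¹⁶, 2.07×10⁻¹⁵) N

v×B = (6480, -4050, 1.30×10⁴) N/C.
E + v×B = (6510, -4050, 1.30×10⁴) N/C.
F = q(E + v×B) = (1.602×10⁻¹⁹ C)·(6510, -4050, 1.30×10⁴) = (1.04×10⁻¹⁵, -6.49×10⁻¹⁶, 2.07×10⁻¹⁵) N.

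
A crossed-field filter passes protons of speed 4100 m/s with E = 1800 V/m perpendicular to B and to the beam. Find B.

B = 0.44 T

Balance of forces in the selector: qE = qvB ⇒ B = E/v.
B = 1800/4100 = 0.44 T.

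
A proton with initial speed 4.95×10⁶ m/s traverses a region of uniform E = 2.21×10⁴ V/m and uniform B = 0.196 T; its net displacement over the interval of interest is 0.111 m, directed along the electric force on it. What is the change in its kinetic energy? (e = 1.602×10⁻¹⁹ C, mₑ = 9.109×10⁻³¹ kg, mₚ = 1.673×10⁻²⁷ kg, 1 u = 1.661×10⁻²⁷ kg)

The magnetic force is always ⟂ v and does no work; only the electric force changes KE.
ΔKE = F_E · d = |q|E d = (1.602×10⁻¹⁹)(2.21×10⁴)(0.111) ≈ 3.93×10⁻¹⁶ J.

ΔKE ≈ 3.93×10⁻¹⁶ J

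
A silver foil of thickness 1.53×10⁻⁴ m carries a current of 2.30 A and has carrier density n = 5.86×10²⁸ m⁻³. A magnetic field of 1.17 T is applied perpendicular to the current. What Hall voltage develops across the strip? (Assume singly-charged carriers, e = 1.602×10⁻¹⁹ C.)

V_H ≈ 1.87×10⁻⁶ V

V_H = IB/(n e t).
V_H = (2.30)(1.17)/((5.86×10²⁸)(1.602×10⁻¹⁹)(1.53×10⁻⁴)) ≈ 1.87×10⁻⁶ V.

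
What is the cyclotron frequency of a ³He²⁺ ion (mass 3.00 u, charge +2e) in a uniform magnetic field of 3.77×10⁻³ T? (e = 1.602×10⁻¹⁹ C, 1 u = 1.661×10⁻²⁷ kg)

f ≈ 3.86×10⁴ Hz

f = |q|B/(2πm).
f = (3.204×10⁻¹⁹)(3.77×10⁻³)/(2π·4.983×10⁻²⁷) ≈ 3.86×10⁴ Hz.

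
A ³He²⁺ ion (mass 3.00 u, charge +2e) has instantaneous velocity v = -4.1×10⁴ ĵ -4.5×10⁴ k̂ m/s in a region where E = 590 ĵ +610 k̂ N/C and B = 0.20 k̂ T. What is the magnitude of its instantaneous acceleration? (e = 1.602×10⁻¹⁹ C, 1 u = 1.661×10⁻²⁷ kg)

v×B = (-8200, 0, 0) N/C.
E + v×B = (-8200, 590, 610) N/C.
F = q(E + v×B) = (3.204×10⁻¹⁹ C)·(-8200, 590, 610) = (-2.63×10⁻¹⁵, 1.89×10⁻¹⁶, 1.95×10⁻¹⁶) N.
|a| = |F|/m = 2.641×10⁻¹⁵/4.983×10⁻²⁷ ≈ 5.30×10¹¹ m/s².

|a| ≈ 5.30×10¹¹ m/s²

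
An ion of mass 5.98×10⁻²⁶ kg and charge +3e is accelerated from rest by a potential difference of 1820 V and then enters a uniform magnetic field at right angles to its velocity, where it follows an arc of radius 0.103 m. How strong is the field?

v = √(2|q|V/m) = √(2·4.806×10⁻¹⁹·1820/5.98×10⁻²⁶) ≈ 1.710×10⁵ m/s.
B = mv/(|q|r) = (5.98×10⁻²⁶)(1.710×10⁵)/((4.806×10⁻¹⁹)(0.103)) ≈ 0.207 T.

B ≈ 0.207 T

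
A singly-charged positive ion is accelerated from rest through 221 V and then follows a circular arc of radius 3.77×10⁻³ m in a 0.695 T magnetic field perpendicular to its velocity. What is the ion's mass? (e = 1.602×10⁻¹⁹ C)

m ≈ 2.49×10⁻²⁷ kg

Combine |q|V = ½mv² and r = mv/(|q|B): eliminate v to get m = qB²r²/(2V).
m = (1.602×10⁻¹⁹)(0.695)²(3.77×10⁻³)²/(2·221) ≈ 2.49×10⁻²⁷ kg.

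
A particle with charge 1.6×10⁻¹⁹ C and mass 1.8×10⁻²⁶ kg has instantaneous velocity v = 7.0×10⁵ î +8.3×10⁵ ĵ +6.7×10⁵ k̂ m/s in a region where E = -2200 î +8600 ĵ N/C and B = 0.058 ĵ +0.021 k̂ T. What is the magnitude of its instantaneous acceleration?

|a| ≈ 4.21×10¹¹ m/s²

v×B = (-2.14×10⁴, -1.47×10⁴, 4.06×10⁴) N/C.
E + v×B = (-2.36×10⁴, -6100, 4.06×10⁴) N/C.
F = q(E + v×B) = (1.6×10⁻¹⁹ C)·(-2.36×10⁴, -6100, 4.06×10⁴) = (-3.78×10⁻¹⁵, -9.76×10⁻¹⁶, 6.50×10⁻¹⁵) N.
|a| = |F|/m = 7.579×10⁻¹⁵/1.8×10⁻²⁶ ≈ 4.21×10¹¹ m/s².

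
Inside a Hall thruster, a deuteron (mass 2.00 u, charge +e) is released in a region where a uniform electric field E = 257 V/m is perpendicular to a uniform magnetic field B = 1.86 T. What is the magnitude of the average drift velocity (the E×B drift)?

The steady drift has the magnetic force balancing the electric force, so v_d = E/B.
v_d = 257/1.86 = 138 m/s.

v_d ≈ 138 m/s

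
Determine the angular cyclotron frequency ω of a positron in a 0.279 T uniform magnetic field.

ω = |q|B/m.
ω = (1.602×10⁻¹⁹)(0.279)/9.109×10⁻³¹ ≈ 4.91×10¹⁰ rad/s.

ω ≈ 4.91×10¹⁰ rad/s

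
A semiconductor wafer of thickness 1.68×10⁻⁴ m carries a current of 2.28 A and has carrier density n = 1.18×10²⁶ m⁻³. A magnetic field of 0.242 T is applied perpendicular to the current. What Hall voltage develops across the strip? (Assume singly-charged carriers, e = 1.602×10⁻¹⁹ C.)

V_H ≈ 1.74×10⁻⁴ V

V_H = IB/(n e t).
V_H = (2.28)(0.242)/((1.18×10²⁶)(1.602×10⁻¹⁹)(1.68×10⁻⁴)) ≈ 1.74×10⁻⁴ V.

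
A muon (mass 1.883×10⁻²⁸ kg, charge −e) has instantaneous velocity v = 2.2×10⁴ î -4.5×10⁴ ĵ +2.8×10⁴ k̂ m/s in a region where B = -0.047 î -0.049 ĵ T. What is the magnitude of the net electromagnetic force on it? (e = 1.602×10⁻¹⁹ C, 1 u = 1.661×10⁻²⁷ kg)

v×B = (1370, -1320, -3190) N/C.
F = q v×B = (−1.602×10⁻¹⁹ C)·(1370, -1320, -3190) = (-2.20×10⁻¹⁶, 2.11×10⁻¹⁶, 5.12×10⁻¹⁶) N.
|F| = 5.95×10⁻¹⁶ N.

|F| ≈ 5.95×10⁻¹⁶ N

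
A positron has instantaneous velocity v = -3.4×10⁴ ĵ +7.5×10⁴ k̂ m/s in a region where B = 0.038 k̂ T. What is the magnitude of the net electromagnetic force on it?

|F| ≈ 2.07×10⁻¹⁶ N

v×B = (-1290, 0, 0) N/C.
F = q v×B = (1.602×10⁻¹⁹ C)·(-1290, 0, 0) = (-2.07×10⁻¹⁶, 0, 0) N.
|F| = 2.07×10⁻¹⁶ N.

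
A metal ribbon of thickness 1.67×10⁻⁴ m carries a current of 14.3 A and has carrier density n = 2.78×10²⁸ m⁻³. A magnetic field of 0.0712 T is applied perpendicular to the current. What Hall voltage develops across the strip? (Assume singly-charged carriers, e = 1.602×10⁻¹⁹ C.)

V_H ≈ 1.37×10⁻⁶ V

V_H = IB/(n e t).
V_H = (14.3)(0.0712)/((2.78×10²⁸)(1.602×10⁻¹⁹)(1.67×10⁻⁴)) ≈ 1.37×10⁻⁶ V.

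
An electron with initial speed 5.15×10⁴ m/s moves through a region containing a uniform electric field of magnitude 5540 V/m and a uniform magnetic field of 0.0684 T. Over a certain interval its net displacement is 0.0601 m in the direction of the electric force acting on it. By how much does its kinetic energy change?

The magnetic force is always ⟂ v and does no work; only the electric force changes KE.
ΔKE = F_E · d = |q|E d = (1.602×10⁻¹⁹)(5540)(0.0601) ≈ 5.33×10⁻¹⁷ J.

ΔKE ≈ 5.33×10⁻¹⁷ J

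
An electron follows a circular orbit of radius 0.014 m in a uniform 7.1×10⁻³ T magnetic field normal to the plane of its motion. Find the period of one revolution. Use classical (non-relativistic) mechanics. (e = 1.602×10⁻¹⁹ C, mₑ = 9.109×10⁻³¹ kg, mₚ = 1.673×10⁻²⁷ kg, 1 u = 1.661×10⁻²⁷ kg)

The cyclotron period depends only on m, q, B: T = 2πm/(|q|B).
T = 2π(9.109×10⁻³¹)/((1.602×10⁻¹⁹)(7.1×10⁻³)) ≈ 5.0×10⁻⁹ s.

T ≈ 5.0×10⁻⁹ s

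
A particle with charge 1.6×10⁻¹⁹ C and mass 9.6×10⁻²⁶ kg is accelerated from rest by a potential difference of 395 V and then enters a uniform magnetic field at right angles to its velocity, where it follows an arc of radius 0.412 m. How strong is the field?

B ≈ 0.0528 T

v = √(2|q|V/m) = √(2·1.6×10⁻¹⁹·395/9.6×10⁻²⁶) ≈ 3.629×10⁴ m/s.
B = mv/(|q|r) = (9.6×10⁻²⁶)(3.629×10⁴)/((1.6×10⁻¹⁹)(0.412)) ≈ 0.0528 T.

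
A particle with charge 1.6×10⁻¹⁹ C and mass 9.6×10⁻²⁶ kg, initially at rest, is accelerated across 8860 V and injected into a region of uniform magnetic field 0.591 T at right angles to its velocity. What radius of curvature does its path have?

Acceleration: |q|V = ½mv² ⇒ v = √(2|q|V/m) = √(2·1.6×10⁻¹⁹·8860/9.6×10⁻²⁶) ≈ 1.719×10⁵ m/s.
In the field: r = mv/(|q|B) = (9.6×10⁻²⁶)(1.719×10⁵)/((1.6×10⁻¹⁹)(0.591)) ≈ 0.174 m.

r ≈ 0.174 m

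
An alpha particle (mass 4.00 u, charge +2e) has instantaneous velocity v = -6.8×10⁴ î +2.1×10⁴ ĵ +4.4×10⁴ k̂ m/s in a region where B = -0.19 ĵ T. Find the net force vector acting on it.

F ≈ (2.68×10⁻¹⁵, 0, 4.14×10⁻¹⁵) N

v×B = (8360, 0, 1.29×10⁴) N/C.
F = q v×B = (3.204×10⁻¹⁹ C)·(8360, 0, 1.29×10⁴) = (2.68×10⁻¹⁵, 0, 4.14×10⁻¹⁵) N.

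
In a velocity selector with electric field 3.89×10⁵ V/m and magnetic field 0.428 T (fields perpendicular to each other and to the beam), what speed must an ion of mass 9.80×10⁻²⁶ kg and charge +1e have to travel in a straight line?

For undeflected motion the electric and magnetic forces balance: qE = qvB.
v = E/B = 3.89×10⁵/0.428 = 9.09×10⁵ m/s.

v = 9.09×10⁵ m/s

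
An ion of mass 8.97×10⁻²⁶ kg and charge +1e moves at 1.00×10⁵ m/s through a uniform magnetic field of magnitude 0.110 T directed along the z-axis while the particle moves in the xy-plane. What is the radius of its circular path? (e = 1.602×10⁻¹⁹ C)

The magnetic force provides the centripetal force: |q|vB = mv²/r.
r = mv/(|q|B) = (8.97×10⁻²⁶)(1.00×10⁵)/((1.602×10⁻¹⁹)(0.110)) ≈ 0.509 m.

r ≈ 0.509 m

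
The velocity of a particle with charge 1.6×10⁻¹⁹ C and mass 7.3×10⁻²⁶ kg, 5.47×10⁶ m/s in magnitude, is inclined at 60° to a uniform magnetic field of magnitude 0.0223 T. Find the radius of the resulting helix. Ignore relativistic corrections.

v⊥ = v sinθ = 5.47×10⁶·sin60° ≈ 4.737×10⁶ m/s.
r = m v⊥/(|q|B) = (7.3×10⁻²⁶)(4.737×10⁶)/((1.6×10⁻¹⁹)(0.0223)) ≈ 96.9 m.

r ≈ 96.9 m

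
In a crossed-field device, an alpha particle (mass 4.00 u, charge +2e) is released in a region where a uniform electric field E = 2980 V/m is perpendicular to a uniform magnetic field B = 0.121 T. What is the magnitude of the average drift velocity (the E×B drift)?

v_d ≈ 2.46×10⁴ m/s

In crossed fields the guiding centre drifts at v_d = |E×B|/B² = E/B, independent of charge and mass.
v_d = 2980/0.121 = 2.46×10⁴ m/s.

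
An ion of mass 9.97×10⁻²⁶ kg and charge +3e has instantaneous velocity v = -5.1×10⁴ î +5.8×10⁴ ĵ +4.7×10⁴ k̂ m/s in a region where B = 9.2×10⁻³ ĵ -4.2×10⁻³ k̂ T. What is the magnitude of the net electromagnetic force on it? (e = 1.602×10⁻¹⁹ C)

v×B = (-676, -214, -469) N/C.
F = q v×B = (4.806×10⁻¹⁹ C)·(-676, -214, -469) = (-3.25×10⁻¹⁶, -1.03×10⁻¹⁶, -2.25×10⁻¹⁶) N.
|F| = 4.09×10⁻¹⁶ N.

|F| ≈ 4.09×10⁻¹⁶ N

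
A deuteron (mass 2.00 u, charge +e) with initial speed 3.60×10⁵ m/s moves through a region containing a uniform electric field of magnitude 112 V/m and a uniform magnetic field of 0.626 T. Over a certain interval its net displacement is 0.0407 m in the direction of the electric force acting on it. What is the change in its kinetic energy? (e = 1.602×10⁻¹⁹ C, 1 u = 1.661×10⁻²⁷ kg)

ΔKE ≈ 7.30×10⁻¹⁹ J

The magnetic force is always ⟂ v and does no work; only the electric force changes KE.
ΔKE = F_E · d = |q|E d = (1.602×10⁻¹⁹)(112)(0.0407) ≈ 7.30×10⁻¹⁹ J.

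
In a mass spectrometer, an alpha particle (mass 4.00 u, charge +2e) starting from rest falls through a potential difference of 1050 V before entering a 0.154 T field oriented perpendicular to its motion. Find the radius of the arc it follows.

Acceleration: |q|V = ½mv² ⇒ v = √(2|q|V/m) = √(2·3.204×10⁻¹⁹·1050/6.644×10⁻²⁷) ≈ 3.182×10⁵ m/s.
In the field: r = mv/(|q|B) = (6.644×10⁻²⁷)(3.182×10⁵)/((3.204×10⁻¹⁹)(0.154)) ≈ 0.0429 m.

r ≈ 0.0429 m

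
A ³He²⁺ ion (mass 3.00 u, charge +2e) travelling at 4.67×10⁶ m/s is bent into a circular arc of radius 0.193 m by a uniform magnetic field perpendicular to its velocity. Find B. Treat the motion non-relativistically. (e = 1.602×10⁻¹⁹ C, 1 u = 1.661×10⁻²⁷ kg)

From |q|vB = mv²/r, B = mv/(|q|r).
B = (4.983×10⁻²⁷)(4.67×10⁶)/((3.204×10⁻¹⁹)(0.193)) ≈ 0.376 T.

B ≈ 0.376 T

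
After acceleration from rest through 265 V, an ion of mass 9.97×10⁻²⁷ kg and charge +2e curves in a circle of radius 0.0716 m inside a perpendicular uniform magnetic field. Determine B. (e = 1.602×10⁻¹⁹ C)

B ≈ 0.0567 T

v = √(2|q|V/m) = √(2·3.204×10⁻¹⁹·265/9.97×10⁻²⁷) ≈ 1.305×10⁵ m/s.
B = mv/(|q|r) = (9.97×10⁻²⁷)(1.305×10⁵)/((3.204×10⁻¹⁹)(0.0716)) ≈ 0.0567 T.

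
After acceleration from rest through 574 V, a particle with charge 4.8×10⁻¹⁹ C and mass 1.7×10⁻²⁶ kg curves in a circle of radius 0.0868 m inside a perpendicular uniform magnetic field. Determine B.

v = √(2|q|V/m) = √(2·4.8×10⁻¹⁹·574/1.7×10⁻²⁶) ≈ 1.800×10⁵ m/s.
B = mv/(|q|r) = (1.7×10⁻²⁶)(1.800×10⁵)/((4.8×10⁻¹⁹)(0.0868)) ≈ 0.0735 T.

B ≈ 0.0735 T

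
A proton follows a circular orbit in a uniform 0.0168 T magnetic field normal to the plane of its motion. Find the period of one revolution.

The cyclotron period depends only on m, q, B: T = 2πm/(|q|B).
T = 2π(1.673×10⁻²⁷)/((1.602×10⁻¹⁹)(0.0168)) ≈ 3.91×10⁻⁶ s.

T ≈ 3.91×10⁻⁶ s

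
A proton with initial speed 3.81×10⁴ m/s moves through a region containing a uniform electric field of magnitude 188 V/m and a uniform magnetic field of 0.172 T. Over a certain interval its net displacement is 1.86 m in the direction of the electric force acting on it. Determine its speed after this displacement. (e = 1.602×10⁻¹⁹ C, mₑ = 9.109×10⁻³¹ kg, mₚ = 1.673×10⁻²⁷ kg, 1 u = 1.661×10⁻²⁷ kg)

B does no work; ΔKE = |q|E d.
½mv_f² = ½mv₀² + |q|Ed = ½(1.673×10⁻²⁷)(3.81×10⁴)² + (1.602×10⁻¹⁹)(188)(1.86) ≈ 1.214×10⁻¹⁸ J + 5.602×10⁻¹⁷ J ≈ 5.723×10⁻¹⁷ J.
v_f = √(2·5.723×10⁻¹⁷/1.673×10⁻²⁷) ≈ 2.62×10⁵ m/s.

v_f ≈ 2.62×10⁵ m/s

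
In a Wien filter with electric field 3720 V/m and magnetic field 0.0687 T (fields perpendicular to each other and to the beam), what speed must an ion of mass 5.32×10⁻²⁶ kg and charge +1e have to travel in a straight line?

v = 5.41×10⁴ m/s

Straight-line motion ⇒ electric and magnetic forces cancel, so E = vB.
v = E/B = 3720/0.0687 = 5.41×10⁴ m/s.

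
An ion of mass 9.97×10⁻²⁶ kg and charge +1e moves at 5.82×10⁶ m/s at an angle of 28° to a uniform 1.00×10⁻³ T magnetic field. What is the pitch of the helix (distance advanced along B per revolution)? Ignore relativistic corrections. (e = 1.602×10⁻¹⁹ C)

p ≈ 2.01×10⁴ m

v∥ = v cosθ = 5.82×10⁶·cos28° ≈ 5.139×10⁶ m/s.
T = 2πm/(|q|B) = 2π(9.97×10⁻²⁶)/((1.602×10⁻¹⁹)(1.00×10⁻³)) ≈ 3.910×10⁻³ s.
pitch = v∥ T = (5.139×10⁶)(3.910×10⁻³) ≈ 2.01×10⁴ m.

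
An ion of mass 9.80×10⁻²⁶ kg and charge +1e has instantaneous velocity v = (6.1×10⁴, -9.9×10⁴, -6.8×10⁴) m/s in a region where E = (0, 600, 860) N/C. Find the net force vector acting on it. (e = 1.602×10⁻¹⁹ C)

F ≈ (0, 9.61×10⁻¹⁷, 1.38×10⁻¹⁶) N

Only an electric field acts, so F = qE = (1.602×10⁻¹⁹ C)·(0, 600, 860) = (0, 9.61×10⁻¹⁷, 1.38×10⁻¹⁶) N.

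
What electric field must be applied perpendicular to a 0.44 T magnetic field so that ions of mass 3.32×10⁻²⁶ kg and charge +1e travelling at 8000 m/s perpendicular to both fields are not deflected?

For straight-line motion qE = qvB, so E = vB.
E = 8000 × 0.44 = 3500 V/m.

E = 3500 V/m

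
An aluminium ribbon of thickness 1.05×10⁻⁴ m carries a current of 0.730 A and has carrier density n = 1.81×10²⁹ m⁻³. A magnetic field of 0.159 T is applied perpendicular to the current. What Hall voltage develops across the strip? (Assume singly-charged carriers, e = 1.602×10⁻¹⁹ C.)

V_H = IB/(n e t).
V_H = (0.730)(0.159)/((1.81×10²⁹)(1.602×10⁻¹⁹)(1.05×10⁻⁴)) ≈ 3.81×10⁻⁸ V.

V_H ≈ 3.81×10⁻⁸ V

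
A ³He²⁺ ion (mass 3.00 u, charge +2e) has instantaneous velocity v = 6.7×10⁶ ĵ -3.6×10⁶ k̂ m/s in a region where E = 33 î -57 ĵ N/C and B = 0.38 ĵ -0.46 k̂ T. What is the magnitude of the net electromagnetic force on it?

v×B = (-1.71×10⁶, 0, 0) N/C.
E + v×B = (-1.71×10⁶, -57.0, 0) N/C.
F = q(E + v×B) = (3.204×10⁻¹⁹ C)·(-1.71×10⁶, -57.0, 0) = (-5.49×10⁻¹³, -1.83×10⁻¹⁷, 0) N.
|F| = 5.49×10⁻¹³ N.

|F| ≈ 5.49×10⁻¹³ N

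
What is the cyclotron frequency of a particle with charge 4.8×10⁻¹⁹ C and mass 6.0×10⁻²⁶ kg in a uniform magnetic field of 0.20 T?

f ≈ 2.5×10⁵ Hz

f = |q|B/(2πm).
f = (4.8×10⁻¹⁹)(0.20)/(2π·6.0×10⁻²⁶) ≈ 2.5×10⁵ Hz.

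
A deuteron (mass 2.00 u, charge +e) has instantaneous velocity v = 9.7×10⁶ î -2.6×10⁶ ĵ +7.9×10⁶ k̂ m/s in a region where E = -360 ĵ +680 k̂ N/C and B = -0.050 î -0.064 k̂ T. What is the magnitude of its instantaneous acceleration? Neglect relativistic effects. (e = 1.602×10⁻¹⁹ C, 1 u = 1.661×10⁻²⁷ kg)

v×B = (1.66×10⁵, 2.26×10⁵, -1.30×10⁵) N/C.
E + v×B = (1.66×10⁵, 2.25×10⁵, -1.29×10⁵) N/C.
F = q(E + v×B) = (1.602×10⁻¹⁹ C)·(1.66×10⁵, 2.25×10⁵, -1.29×10⁵) = (2.67×10⁻¹⁴, 3.61×10⁻¹⁴, -2.07×10⁻¹⁴) N.
|a| = |F|/m = 4.944×10⁻¹⁴/3.322×10⁻²⁷ ≈ 1.49×10¹³ m/s².

|a| ≈ 1.49×10¹³ m/s²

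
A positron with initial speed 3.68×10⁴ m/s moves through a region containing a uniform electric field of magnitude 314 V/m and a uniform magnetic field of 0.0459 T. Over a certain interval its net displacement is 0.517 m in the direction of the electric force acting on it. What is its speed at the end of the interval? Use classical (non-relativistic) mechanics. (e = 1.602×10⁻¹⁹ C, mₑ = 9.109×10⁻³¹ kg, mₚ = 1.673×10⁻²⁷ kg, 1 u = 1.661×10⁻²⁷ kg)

B does no work; ΔKE = |q|E d.
½mv_f² = ½mv₀² + |q|Ed = ½(9.109×10⁻³¹)(3.68×10⁴)² + (1.602×10⁻¹⁹)(314)(0.517) ≈ 6.168×10⁻²² J + 2.601×10⁻¹⁷ J ≈ 2.601×10⁻¹⁷ J.
v_f = √(2·2.601×10⁻¹⁷/9.109×10⁻³¹) ≈ 7.56×10⁶ m/s.

v_f ≈ 7.56×10⁶ m/s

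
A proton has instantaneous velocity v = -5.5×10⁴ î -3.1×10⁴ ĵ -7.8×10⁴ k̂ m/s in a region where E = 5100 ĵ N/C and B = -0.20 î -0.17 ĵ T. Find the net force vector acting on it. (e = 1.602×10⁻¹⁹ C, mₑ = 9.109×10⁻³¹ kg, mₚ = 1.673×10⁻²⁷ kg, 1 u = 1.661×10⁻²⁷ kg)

v×B = (-1.33×10⁴, 1.56×10⁴, 3150) N/C.
E + v×B = (-1.33×10⁴, 2.07×10⁴, 3150) N/C.
F = q(E + v×B) = (1.602×10⁻¹⁹ C)·(-1.33×10⁴, 2.07×10⁴, 3150) = (-2.12×10⁻¹⁵, 3.32×10⁻¹⁵, 5.05×10⁻¹⁶) N.

F ≈ (-2.12×10⁻¹⁵, 3.32×10⁻¹⁵, 5.05×10⁻¹⁶) N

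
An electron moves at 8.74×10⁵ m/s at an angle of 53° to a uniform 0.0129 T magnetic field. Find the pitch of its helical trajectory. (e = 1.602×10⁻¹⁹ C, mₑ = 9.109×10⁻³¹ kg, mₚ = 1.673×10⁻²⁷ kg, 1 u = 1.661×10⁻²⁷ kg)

v∥ = v cosθ = 8.74×10⁵·cos53° ≈ 5.260×10⁵ m/s.
T = 2πm/(|q|B) = 2π(9.109×10⁻³¹)/((1.602×10⁻¹⁹)(0.0129)) ≈ 2.769×10⁻⁹ s.
pitch = v∥ T = (5.260×10⁵)(2.769×10⁻⁹) ≈ 1.46×10⁻³ m.

p ≈ 1.46×10⁻³ m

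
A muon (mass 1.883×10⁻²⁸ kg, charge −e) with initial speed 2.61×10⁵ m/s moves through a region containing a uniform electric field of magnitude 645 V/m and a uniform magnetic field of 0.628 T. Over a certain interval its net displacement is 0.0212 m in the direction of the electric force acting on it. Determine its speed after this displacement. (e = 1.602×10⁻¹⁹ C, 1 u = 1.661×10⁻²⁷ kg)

B does no work; ΔKE = |q|E d.
½mv_f² = ½mv₀² + |q|Ed = ½(1.883×10⁻²⁸)(2.61×10⁵)² + (1.602×10⁻¹⁹)(645)(0.0212) ≈ 6.414×10⁻¹⁸ J + 2.191×10⁻¹⁸ J ≈ 8.604×10⁻¹⁸ J.
v_f = √(2·8.604×10⁻¹⁸/1.883×10⁻²⁸) ≈ 3.02×10⁵ m/s.

v_f ≈ 3.02×10⁵ m/s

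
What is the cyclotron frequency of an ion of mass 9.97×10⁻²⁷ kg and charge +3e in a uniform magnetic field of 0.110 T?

f ≈ 8.44×10⁵ Hz

f = |q|B/(2πm).
f = (4.806×10⁻¹⁹)(0.110)/(2π·9.97×10⁻²⁷) ≈ 8.44×10⁵ Hz.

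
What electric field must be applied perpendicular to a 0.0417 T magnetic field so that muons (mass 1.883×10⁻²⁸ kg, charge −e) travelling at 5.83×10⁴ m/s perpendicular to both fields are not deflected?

For straight-line motion qE = qvB, so E = vB.
E = 5.83×10⁴ × 0.0417 = 2430 V/m.

E = 2430 V/m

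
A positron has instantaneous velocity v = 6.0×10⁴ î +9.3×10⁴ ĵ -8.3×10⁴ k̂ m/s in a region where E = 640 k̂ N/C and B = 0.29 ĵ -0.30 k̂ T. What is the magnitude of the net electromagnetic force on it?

v×B = (-3830, 1.80×10⁴, 1.74×10⁴) N/C.
E + v×B = (-3830, 1.80×10⁴, 1.80×10⁴) N/C.
F = q(E + v×B) = (1.602×10⁻¹⁹ C)·(-3830, 1.80×10⁴, 1.80×10⁴) = (-6.14×10⁻¹⁶, 2.88×10⁻¹⁵, 2.89×10⁻¹⁵) N.
|F| = 4.13×10⁻¹⁵ N.

|F| ≈ 4.13×10⁻¹⁵ N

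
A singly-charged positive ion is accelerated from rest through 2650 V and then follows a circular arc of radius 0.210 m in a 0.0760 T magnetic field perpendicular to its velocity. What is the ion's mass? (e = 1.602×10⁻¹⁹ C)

Combine |q|V = ½mv² and r = mv/(|q|B): eliminate v to get m = qB²r²/(2V).
m = (1.602×10⁻¹⁹)(0.0760)²(0.210)²/(2·2650) ≈ 7.70×10⁻²⁷ kg.

m ≈ 7.70×10⁻²⁷ kg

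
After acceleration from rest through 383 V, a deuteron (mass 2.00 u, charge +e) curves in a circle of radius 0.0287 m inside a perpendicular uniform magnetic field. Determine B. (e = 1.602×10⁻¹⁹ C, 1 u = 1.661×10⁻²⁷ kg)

v = √(2|q|V/m) = √(2·1.602×10⁻¹⁹·383/3.322×10⁻²⁷) ≈ 1.922×10⁵ m/s.
B = mv/(|q|r) = (3.322×10⁻²⁷)(1.922×10⁵)/((1.602×10⁻¹⁹)(0.0287)) ≈ 0.139 T.

B ≈ 0.139 T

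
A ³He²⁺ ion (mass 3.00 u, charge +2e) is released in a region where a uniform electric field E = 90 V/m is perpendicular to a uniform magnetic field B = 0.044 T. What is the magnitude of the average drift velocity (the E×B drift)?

v_d ≈ 2000 m/s

The E×B drift speed is v_d = E/B.
v_d = 90/0.044 = 2000 m/s.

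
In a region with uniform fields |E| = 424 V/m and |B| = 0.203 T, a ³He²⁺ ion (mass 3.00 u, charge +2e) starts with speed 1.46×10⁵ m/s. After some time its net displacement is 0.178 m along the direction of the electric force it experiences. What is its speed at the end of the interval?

v_f ≈ 1.76×10⁵ m/s

B does no work; ΔKE = |q|E d.
½mv_f² = ½mv₀² + |q|Ed = ½(4.983×10⁻²⁷)(1.46×10⁵)² + (3.204×10⁻¹⁹)(424)(0.178) ≈ 5.311×10⁻¹⁷ J + 2.418×10⁻¹⁷ J ≈ 7.729×10⁻¹⁷ J.
v_f = √(2·7.729×10⁻¹⁷/4.983×10⁻²⁷) ≈ 1.76×10⁵ m/s.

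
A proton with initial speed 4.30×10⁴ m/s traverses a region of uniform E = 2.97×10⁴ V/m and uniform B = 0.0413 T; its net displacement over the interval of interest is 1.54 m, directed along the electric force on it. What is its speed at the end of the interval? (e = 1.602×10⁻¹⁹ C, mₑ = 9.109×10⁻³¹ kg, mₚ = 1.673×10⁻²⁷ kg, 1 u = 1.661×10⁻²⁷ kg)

v_f ≈ 2.96×10⁶ m/s

B does no work; ΔKE = |q|E d.
½mv_f² = ½mv₀² + |q|Ed = ½(1.673×10⁻²⁷)(4.30×10⁴)² + (1.602×10⁻¹⁹)(2.97×10⁴)(1.54) ≈ 1.547×10⁻¹⁸ J + 7.327×10⁻¹⁵ J ≈ 7.329×10⁻¹⁵ J.
v_f = √(2·7.329×10⁻¹⁵/1.673×10⁻²⁷) ≈ 2.96×10⁶ m/s.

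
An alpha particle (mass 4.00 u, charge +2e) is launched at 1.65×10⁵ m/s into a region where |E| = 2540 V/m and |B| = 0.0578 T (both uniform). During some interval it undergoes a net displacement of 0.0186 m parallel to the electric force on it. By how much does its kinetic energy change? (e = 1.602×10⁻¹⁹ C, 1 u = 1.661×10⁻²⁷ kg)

ΔKE ≈ 1.51×10⁻¹⁷ J

The magnetic force is always ⟂ v and does no work; only the electric force changes KE.
ΔKE = F_E · d = |q|E d = (3.204×10⁻¹⁹)(2540)(0.0186) ≈ 1.51×10⁻¹⁷ J.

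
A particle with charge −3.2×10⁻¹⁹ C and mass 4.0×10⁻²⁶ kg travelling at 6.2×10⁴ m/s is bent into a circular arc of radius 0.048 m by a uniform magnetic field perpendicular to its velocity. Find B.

From |q|vB = mv²/r, B = mv/(|q|r).
B = (4.0×10⁻²⁶)(6.2×10⁴)/((3.2×10⁻¹⁹)(0.048)) ≈ 0.16 T.

B ≈ 0.16 T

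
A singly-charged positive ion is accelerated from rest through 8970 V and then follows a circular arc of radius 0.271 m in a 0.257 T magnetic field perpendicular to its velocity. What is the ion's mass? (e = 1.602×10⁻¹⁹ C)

m ≈ 4.33×10⁻²⁶ kg

Combine |q|V = ½mv² and r = mv/(|q|B): eliminate v to get m = qB²r²/(2V).
m = (1.602×10⁻¹⁹)(0.257)²(0.271)²/(2·8970) ≈ 4.33×10⁻²⁶ kg.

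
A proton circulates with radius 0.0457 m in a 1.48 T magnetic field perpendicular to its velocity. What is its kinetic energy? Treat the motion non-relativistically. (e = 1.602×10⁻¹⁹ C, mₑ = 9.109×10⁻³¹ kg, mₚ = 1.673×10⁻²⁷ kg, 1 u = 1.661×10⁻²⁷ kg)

KE ≈ 3.51×10⁻¹⁴ J

v = |q|Br/m, then KE = ½mv² = (qBr)²/(2m).
v = (1.602×10⁻¹⁹)(1.48)(0.0457)/1.673×10⁻²⁷ ≈ 6.477×10⁶ m/s.
KE = ½(1.673×10⁻²⁷)(6.477×10⁶)² ≈ 3.51×10⁻¹⁴ J.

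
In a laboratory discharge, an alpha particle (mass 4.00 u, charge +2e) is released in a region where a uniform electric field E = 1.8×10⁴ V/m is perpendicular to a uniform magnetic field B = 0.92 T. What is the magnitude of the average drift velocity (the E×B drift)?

The E×B drift speed is v_d = E/B.
v_d = 1.8×10⁴/0.92 = 2.0×10⁴ m/s.

v_d ≈ 2.0×10⁴ m/s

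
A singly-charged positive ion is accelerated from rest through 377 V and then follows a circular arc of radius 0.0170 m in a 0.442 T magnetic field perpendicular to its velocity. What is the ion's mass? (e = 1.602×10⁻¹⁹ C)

Combine |q|V = ½mv² and r = mv/(|q|B): eliminate v to get m = qB²r²/(2V).
m = (1.602×10⁻¹⁹)(0.442)²(0.0170)²/(2·377) ≈ 1.20×10⁻²⁶ kg.

m ≈ 1.20×10⁻²⁶ kg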